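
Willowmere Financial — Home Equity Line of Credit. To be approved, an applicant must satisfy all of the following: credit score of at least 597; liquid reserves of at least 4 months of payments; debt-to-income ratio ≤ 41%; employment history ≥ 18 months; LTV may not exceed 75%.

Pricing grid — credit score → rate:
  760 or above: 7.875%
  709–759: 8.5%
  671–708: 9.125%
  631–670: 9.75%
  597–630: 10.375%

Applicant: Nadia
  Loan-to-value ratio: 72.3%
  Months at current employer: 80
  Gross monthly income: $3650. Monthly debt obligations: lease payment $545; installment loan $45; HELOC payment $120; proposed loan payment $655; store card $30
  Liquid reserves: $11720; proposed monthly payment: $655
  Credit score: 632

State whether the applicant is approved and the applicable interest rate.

Approved at 9.75%

Credit score 632 ≥ 597 (meets minimum)
Employment 80 ≥ 18 months
Total monthly debts = (545 + 45 + 120 + 655 + 30) = 1,395. DTI = 1,395/3,650 = 38.2% ≤ 41%
Reserves: 11,720 ÷ 655 = 17.9 months (meets 4-month minimum)
LTV 72.3% ≤ 75%
All requirements met. Score 632 falls in the 631–670 tier → 9.75%.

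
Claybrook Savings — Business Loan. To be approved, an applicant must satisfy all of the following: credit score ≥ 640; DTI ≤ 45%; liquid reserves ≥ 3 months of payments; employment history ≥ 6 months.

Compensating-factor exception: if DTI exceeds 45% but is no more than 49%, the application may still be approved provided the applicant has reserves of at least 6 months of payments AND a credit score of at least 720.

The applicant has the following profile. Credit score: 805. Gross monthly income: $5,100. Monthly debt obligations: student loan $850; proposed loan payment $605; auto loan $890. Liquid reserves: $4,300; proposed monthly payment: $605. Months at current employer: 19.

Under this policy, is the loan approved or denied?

Approved

Credit score 805 ≥ 640 (meets base)
Total debts = (850 + 605 + 890) = 2,345. DTI = 2,345/5,100 = 46% > 45% — standard DTI limit exceeded.
Reserves = 4,300/605 = 7.1 months ≥ 3
Employment 19 ≥ 6 months
46% falls in the override range (45%–49%), so the compensating-factor test applies.
Override check — reserves: 7.1 mo (ok); score: 805 (ok).
Both override conditions satisfied; DTI exception granted.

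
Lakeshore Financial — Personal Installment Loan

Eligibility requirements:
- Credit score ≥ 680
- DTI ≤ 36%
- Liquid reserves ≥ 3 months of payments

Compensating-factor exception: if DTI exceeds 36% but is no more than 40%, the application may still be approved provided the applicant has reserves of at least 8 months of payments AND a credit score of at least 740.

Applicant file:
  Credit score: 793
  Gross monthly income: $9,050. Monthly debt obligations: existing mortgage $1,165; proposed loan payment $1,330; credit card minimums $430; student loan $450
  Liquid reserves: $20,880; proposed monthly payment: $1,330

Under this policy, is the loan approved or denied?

Approved

Credit score 793 ≥ 680 (meets base)
Total debts = (1,165 + 1,330 + 430 + 450) = 3,375. DTI = 3,375/9,050 = 37.3% > 36% — standard DTI limit exceeded.
Reserves = 20,880/1,330 = 15.7 months ≥ 3
37.3% falls in the override range (36%–40%), so the compensating-factor test applies.
Override check — reserves: 15.7 mo (ok); score: 793 (ok).
Both override conditions satisfied; DTI exception granted.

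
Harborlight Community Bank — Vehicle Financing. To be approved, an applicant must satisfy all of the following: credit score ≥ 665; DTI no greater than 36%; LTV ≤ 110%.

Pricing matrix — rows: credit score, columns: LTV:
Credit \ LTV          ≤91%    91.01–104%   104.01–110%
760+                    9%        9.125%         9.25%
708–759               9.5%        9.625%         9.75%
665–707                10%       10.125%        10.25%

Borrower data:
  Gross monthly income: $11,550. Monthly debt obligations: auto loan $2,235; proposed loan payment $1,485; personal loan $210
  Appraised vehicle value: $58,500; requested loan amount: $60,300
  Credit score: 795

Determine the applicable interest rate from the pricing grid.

9.125%

Credit score 795 ≥ 665; Total monthly debts = (2,235 + 1,485 + 210) = 3,930. Debt-to-income = 3,930/11,550 = 34% — meets 36% limit
Loan-to-value = 60,300/58,500 = 103.1% — pass (110% max)
Credit 795 → row 760+; LTV 103.1% → column 91.01–104%. Grid cell → 9.125%.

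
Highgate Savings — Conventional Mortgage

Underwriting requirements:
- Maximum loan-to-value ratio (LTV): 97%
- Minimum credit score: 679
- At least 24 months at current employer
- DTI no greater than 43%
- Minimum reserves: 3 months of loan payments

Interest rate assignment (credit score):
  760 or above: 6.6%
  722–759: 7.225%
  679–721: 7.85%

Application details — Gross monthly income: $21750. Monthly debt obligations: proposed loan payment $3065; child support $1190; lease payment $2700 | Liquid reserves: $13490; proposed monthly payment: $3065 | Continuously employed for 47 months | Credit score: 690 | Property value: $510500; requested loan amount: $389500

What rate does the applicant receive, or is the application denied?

Approved at 7.85%

Credit score 690 ≥ 679 (meets minimum)
Reserves: 13,490 ÷ 3,065 = 4.4 months (meets 3-month minimum)
Total monthly debts = (3,065 + 1,190 + 2,700) = 6,955. DTI: 6,955 ÷ 21,750 = 32%, within the 43% cap
Employment 47 ≥ 24 months
Loan-to-value = 389,500/510,500 = 76.3% — pass (97% max)
All requirements met. Score 690 falls in the 679–721 tier → 7.85%.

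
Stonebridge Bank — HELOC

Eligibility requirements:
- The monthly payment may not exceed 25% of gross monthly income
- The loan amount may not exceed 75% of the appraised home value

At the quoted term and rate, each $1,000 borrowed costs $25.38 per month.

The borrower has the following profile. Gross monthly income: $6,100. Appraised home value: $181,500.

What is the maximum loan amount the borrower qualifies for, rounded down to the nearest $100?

Payment cap: 25% × $6,100 = $1,525/month.
At $25.38 per $1,000, that supports 1,525/25.38 × 1,000 ≈ $60,086 → $60,000.
LTV cap: 75% × $181,500 = $136,125 → $136,100.
Binding constraint: payment-to-income.

$60,000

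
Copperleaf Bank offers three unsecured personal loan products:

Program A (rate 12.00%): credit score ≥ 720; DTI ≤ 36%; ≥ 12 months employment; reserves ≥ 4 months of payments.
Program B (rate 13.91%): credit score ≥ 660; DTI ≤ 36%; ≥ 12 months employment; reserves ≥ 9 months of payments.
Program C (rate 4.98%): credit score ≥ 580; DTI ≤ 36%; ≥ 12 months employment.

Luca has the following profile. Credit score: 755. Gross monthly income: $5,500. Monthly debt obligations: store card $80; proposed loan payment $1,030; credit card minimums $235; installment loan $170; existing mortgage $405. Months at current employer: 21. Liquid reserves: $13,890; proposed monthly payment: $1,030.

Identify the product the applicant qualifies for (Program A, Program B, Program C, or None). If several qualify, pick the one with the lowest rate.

Program C

Total debts = (80 + 1,030 + 235 + 170 + 405) = 1,920; DTI = 1,920/5,500 = 34.9%.
Reserves = 13,890/1,030 = 13.5 months.
Program A: score 755 ≥ 720; DTI 34.9% ≤ 36%; employment 21 ≥ 12 mo; reserves 13.5 ≥ 4 mo → qualifies.
Program B: score 755 ≥ 660; DTI 34.9% ≤ 36%; employment 21 ≥ 12 mo; reserves 13.5 ≥ 9 mo → qualifies.
Program C: score 755 ≥ 580; DTI 34.9% ≤ 36%; employment 21 ≥ 12 mo → qualifies.
Qualifying: Program A, Program B, Program C. Lowest rate is 4.98% → Program C.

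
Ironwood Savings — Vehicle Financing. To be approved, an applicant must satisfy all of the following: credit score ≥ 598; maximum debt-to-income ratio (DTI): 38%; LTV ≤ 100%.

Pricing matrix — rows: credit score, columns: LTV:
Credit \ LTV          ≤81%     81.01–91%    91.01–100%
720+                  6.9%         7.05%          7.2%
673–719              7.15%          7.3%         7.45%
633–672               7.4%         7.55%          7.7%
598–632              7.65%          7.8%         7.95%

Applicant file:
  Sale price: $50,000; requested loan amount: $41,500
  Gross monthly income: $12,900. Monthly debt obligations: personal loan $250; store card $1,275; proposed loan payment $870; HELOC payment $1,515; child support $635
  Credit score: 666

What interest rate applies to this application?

Credit score 666 ≥ 598; Total monthly debts = (250 + 1,275 + 870 + 1,515 + 635) = 4,545. Debt-to-income = 4,545/12,900 = 35.2% — meets 38% limit
LTV = 41,500/50,000 = 83% ≤ 100%
Score 666 is in the 633–672 band; LTV 83% is in the 81.01–91% band → 7.55%.

7.55%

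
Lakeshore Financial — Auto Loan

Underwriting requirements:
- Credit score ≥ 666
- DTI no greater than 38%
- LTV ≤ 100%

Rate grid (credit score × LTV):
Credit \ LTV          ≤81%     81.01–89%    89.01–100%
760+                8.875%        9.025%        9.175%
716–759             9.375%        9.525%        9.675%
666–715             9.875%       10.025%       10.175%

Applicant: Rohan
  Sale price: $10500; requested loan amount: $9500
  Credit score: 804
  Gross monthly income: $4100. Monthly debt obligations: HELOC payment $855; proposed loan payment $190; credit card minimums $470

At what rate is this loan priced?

9.175%

Credit score 804 ≥ 666; Total monthly debts = (855 + 190 + 470) = 1,515. DTI = 1,515/4,100 = 37% ≤ 38%
LTV: 9,500 ÷ 10,500 = 90.5%, within 100% cap
Credit 804 → row 760+; LTV 90.5% → column 89.01–100%. Grid cell → 9.175%.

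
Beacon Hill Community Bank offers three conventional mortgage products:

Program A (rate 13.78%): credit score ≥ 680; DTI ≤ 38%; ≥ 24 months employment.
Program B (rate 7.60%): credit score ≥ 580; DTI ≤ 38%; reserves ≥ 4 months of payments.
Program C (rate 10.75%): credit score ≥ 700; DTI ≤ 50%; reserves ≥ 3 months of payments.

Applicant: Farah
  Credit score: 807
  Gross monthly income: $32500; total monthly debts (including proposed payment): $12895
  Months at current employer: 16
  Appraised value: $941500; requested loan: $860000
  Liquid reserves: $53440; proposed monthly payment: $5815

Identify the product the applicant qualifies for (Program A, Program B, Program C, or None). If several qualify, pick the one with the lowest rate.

DTI = 12,895/32,500 = 39.7%.
LTV = 860,000/941,500 = 91.3%.
Reserves = 53,440/5,815 = 9.2 months.
Program A: score 807 ≥ 680; DTI 39.7% > 38%; employment 16 < 24 mo → does not qualify.
Program B: score 807 ≥ 580; DTI 39.7% > 38%; reserves 9.2 ≥ 4 mo → does not qualify.
Program C: score 807 ≥ 700; DTI 39.7% ≤ 50%; reserves 9.2 ≥ 3 mo → qualifies.

Program C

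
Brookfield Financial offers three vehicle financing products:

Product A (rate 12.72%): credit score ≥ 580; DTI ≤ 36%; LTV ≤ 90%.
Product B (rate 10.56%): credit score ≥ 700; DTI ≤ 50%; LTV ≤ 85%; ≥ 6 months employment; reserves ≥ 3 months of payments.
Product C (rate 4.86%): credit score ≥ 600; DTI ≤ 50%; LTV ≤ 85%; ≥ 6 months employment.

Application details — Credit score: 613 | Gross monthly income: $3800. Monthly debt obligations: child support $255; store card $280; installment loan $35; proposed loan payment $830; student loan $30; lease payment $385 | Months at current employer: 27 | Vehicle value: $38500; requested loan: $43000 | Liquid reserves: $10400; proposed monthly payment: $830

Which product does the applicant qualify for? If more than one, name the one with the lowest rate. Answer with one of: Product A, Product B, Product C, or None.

None

Total debts = (255 + 280 + 35 + 830 + 30 + 385) = 1,815; DTI = 1,815/3,800 = 47.8%.
LTV = 43,000/38,500 = 111.7%.
Reserves = 10,400/830 = 12.5 months.
Product A: score 613 ≥ 580; DTI 47.8% > 36%; LTV 111.7% > 90% → does not qualify.
Product B: score 613 < 700; DTI 47.8% ≤ 50%; LTV 111.7% > 85%; employment 27 ≥ 6 mo; reserves 12.5 ≥ 3 mo → does not qualify.
Product C: score 613 ≥ 600; DTI 47.8% ≤ 50%; LTV 111.7% > 85%; employment 27 ≥ 6 mo → does not qualify.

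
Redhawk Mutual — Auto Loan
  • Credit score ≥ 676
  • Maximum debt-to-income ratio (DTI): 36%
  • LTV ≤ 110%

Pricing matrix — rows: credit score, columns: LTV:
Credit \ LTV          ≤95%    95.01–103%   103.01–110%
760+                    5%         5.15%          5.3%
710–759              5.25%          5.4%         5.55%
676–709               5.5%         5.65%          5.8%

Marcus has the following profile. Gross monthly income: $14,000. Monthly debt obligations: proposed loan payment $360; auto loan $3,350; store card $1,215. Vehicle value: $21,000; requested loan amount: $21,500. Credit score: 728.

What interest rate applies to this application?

5.4%

Credit score 728 ≥ 676; Total monthly debts = (360 + 3,350 + 1,215) = 4,925. DTI: 4,925 ÷ 14,000 = 35.2%, within the 36% cap
LTV: 21,500 ÷ 21,000 = 102.4%, within 110% cap
Credit 728 → row 710–759; LTV 102.4% → column 95.01–103%. Grid cell → 5.4%.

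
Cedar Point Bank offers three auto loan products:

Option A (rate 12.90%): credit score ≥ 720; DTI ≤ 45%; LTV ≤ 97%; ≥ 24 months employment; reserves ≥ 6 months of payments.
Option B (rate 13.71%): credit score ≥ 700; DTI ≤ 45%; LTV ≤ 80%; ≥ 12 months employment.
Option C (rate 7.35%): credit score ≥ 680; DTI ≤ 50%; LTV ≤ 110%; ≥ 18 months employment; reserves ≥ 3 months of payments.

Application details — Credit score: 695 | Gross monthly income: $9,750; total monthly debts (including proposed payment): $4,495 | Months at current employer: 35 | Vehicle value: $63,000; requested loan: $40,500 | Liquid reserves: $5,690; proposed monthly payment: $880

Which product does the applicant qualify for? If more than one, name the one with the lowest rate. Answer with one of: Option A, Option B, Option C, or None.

Option C

DTI = 4,495/9,750 = 46.1%.
LTV = 40,500/63,000 = 64.3%.
Reserves = 5,690/880 = 6.5 months.
Option A: score 695 < 720; DTI 46.1% > 45%; LTV 64.3% ≤ 97%; employment 35 ≥ 24 mo; reserves 6.5 ≥ 6 mo → does not qualify.
Option B: score 695 < 700; DTI 46.1% > 45%; LTV 64.3% ≤ 80%; employment 35 ≥ 12 mo → does not qualify.
Option C: score 695 ≥ 680; DTI 46.1% ≤ 50%; LTV 64.3% ≤ 110%; employment 35 ≥ 18 mo; reserves 6.5 ≥ 3 mo → qualifies.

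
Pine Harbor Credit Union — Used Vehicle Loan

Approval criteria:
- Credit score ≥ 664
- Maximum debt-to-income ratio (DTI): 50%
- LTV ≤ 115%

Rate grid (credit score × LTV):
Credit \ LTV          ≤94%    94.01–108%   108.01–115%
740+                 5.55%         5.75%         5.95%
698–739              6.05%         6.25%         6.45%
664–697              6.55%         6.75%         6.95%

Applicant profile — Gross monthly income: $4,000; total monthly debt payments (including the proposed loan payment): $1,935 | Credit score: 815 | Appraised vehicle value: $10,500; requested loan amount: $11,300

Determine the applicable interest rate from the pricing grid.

Credit score 815 ≥ 664; DTI = 1,935/4,000 = 48.4% ≤ 50%
LTV: 11,300 ÷ 10,500 = 107.6%, within 115% cap
Credit 815 → row 740+; LTV 107.6% → column 94.01–108%. Grid cell → 5.75%.

5.75%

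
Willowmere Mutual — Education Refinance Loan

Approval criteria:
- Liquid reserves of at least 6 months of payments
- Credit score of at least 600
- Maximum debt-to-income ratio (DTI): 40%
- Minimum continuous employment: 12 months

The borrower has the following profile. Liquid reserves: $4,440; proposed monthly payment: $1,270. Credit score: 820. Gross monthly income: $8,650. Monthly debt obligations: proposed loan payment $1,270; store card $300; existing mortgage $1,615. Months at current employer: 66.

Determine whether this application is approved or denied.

Denied

Reserves = 4,440/1,270 = 3.5 months < 6
Credit score 820 ≥ 600 (meets)
Total monthly debts = (1,270 + 300 + 1,615) = 3,185. DTI: 3,185 ÷ 8,650 = 36.8%, within the 40% cap
Employment 66 ≥ 12 months
Fails on reserves.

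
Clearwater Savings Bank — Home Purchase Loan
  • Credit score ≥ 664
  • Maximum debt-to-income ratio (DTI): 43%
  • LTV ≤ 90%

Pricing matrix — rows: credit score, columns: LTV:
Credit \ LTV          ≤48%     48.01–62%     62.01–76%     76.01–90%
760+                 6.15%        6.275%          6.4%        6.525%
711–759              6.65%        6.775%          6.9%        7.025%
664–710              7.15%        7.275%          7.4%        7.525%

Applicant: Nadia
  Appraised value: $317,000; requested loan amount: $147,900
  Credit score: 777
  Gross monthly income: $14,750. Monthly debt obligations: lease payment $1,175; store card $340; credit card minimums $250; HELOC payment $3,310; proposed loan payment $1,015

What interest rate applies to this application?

6.15%

Credit score 777 ≥ 664; Total monthly debts = (1,175 + 340 + 250 + 3,310 + 1,015) = 6,090. DTI: 6,090 ÷ 14,750 = 41.3%, within the 43% cap
LTV = 147,900/317,000 = 46.7% ≤ 90%
Credit 777 → row 760+; LTV 46.7% → column ≤48%. Grid cell → 6.15%.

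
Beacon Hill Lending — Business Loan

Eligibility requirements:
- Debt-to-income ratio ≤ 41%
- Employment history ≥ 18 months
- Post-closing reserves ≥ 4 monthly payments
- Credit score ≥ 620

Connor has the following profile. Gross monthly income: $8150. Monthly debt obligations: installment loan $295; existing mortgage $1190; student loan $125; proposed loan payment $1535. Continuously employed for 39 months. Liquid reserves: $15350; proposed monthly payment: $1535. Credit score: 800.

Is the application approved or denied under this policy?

Approved

Total monthly debts = (295 + 1,190 + 125 + 1,535) = 3,145. Debt-to-income = 3,145/8,150 = 38.6% — meets 41% limit
Employment 39 ≥ 18 months
Reserves = 15,350/1,535 = 10.0 months ≥ 4
Credit score 800 ≥ 620 (meets)
All criteria satisfied.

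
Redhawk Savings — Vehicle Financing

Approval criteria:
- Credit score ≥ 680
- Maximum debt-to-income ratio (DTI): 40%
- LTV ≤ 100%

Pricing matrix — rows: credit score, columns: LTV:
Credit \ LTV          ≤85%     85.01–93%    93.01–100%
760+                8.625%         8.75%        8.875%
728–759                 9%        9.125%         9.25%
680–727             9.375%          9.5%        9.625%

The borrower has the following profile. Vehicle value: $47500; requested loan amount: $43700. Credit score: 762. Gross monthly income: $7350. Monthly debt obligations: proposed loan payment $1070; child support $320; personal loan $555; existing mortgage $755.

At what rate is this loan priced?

8.75%

Credit score 762 ≥ 680; Total monthly debts = (1,070 + 320 + 555 + 755) = 2,700. DTI: 2,700 ÷ 7,350 = 36.7%, within the 40% cap
LTV: 43,700 ÷ 47,500 = 92%, within 100% cap
Row: 762 falls in 760+. Column: 92% falls in 85.01–93%. Rate = 8.75%.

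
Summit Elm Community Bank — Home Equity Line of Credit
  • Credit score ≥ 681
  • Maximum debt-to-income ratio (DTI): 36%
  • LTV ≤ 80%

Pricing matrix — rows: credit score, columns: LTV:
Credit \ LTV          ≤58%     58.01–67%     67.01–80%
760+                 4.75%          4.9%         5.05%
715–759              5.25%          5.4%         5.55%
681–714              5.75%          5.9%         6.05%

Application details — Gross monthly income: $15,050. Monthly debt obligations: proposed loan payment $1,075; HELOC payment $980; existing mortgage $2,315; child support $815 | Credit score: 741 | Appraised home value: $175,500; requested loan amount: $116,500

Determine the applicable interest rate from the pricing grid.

5.4%

Credit score 741 ≥ 681; Total monthly debts = (1,075 + 980 + 2,315 + 815) = 5,185. Debt-to-income = 5,185/15,050 = 34.5% — meets 36% limit
LTV: 116,500 ÷ 175,500 = 66.4%, within 80% cap
Credit 741 → row 715–759; LTV 66.4% → column 58.01–67%. Grid cell → 5.4%.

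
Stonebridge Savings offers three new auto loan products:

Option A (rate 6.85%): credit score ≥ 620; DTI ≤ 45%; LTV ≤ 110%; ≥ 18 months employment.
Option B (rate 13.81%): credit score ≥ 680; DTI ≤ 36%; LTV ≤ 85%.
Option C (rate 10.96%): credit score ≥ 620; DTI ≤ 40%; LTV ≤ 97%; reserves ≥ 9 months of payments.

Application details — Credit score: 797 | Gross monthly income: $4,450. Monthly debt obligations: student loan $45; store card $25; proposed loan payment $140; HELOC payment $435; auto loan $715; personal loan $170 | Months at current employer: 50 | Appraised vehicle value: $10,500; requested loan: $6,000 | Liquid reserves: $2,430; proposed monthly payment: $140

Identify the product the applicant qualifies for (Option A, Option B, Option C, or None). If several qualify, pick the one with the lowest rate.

Option A

Total debts = (45 + 25 + 140 + 435 + 715 + 170) = 1,530; DTI = 1,530/4,450 = 34.4%.
LTV = 6,000/10,500 = 57.1%.
Reserves = 2,430/140 = 17.4 months.
Option A: score 797 ≥ 620; DTI 34.4% ≤ 45%; LTV 57.1% ≤ 110%; employment 50 ≥ 18 mo → qualifies.
Option B: score 797 ≥ 680; DTI 34.4% ≤ 36%; LTV 57.1% ≤ 85% → qualifies.
Option C: score 797 ≥ 620; DTI 34.4% ≤ 40%; LTV 57.1% ≤ 97%; reserves 17.4 ≥ 9 mo → qualifies.
Qualifying: Option A, Option B, Option C. Lowest rate is 6.85% → Option A.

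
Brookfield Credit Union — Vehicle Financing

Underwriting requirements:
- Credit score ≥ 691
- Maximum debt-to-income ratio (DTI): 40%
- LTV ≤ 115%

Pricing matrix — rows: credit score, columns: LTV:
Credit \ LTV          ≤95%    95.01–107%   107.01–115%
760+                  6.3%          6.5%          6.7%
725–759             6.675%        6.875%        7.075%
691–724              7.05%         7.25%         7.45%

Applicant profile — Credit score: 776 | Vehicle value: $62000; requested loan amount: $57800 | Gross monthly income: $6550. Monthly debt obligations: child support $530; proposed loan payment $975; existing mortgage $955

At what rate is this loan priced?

6.3%

Credit score 776 ≥ 691; Total monthly debts = (530 + 975 + 955) = 2,460. DTI: 2,460 ÷ 6,550 = 37.6%, within the 40% cap
LTV = 57,800/62,000 = 93.2% ≤ 115%
Row: 776 falls in 760+. Column: 93.2% falls in ≤95%. Rate = 6.3%.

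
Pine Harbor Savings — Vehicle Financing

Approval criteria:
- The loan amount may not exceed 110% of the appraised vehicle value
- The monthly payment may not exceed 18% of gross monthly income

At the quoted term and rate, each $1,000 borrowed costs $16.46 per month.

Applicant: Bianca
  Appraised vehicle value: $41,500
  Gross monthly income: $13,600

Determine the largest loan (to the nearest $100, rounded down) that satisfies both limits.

$45,600

Payment cap: 18% × $13,600 = $2,448/month.
At $16.46 per $1,000, that supports 2,448/16.46 × 1,000 ≈ $148,724 → $148,700.
LTV cap: 110% × $41,500 = $45,650 → $45,600.
Binding constraint: loan-to-value.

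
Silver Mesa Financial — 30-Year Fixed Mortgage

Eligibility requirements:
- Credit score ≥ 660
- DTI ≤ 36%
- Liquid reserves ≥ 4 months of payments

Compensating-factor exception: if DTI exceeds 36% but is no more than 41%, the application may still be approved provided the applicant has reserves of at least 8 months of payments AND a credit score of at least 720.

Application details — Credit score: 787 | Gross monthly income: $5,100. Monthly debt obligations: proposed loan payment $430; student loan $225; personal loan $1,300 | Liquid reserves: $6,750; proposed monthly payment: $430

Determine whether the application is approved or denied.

Approved

Credit score 787 ≥ 660 (meets base)
Total debts = (430 + 225 + 1,300) = 1,955. DTI = 1,955/5,100 = 38.3% > 36% — standard DTI limit exceeded.
Liquid reserves cover 6,750/430 = 15.7 months — ≥ 4 required
DTI 38.3% is within the 36%–41% exception band; checking compensating factors.
Reserves 15.7 ≥ 8 months; credit score 787 ≥ 720.
Both compensating conditions met → exception applies.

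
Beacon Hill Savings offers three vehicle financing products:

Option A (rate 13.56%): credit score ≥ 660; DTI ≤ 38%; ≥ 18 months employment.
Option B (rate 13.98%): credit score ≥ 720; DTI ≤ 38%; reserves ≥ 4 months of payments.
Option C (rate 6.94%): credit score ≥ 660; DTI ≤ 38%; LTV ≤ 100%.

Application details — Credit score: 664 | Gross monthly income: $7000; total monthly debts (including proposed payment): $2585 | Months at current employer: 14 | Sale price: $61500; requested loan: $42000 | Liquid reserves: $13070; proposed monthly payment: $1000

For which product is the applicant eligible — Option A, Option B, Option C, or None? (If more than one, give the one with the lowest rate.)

DTI = 2,585/7,000 = 36.9%.
LTV = 42,000/61,500 = 68.3%.
Reserves = 13,070/1,000 = 13.1 months.
Option A: score 664 ≥ 660; DTI 36.9% ≤ 38%; employment 14 < 18 mo → does not qualify.
Option B: score 664 < 720; DTI 36.9% ≤ 38%; reserves 13.1 ≥ 4 mo → does not qualify.
Option C: score 664 ≥ 660; DTI 36.9% ≤ 38%; LTV 68.3% ≤ 100% → qualifies.

Option C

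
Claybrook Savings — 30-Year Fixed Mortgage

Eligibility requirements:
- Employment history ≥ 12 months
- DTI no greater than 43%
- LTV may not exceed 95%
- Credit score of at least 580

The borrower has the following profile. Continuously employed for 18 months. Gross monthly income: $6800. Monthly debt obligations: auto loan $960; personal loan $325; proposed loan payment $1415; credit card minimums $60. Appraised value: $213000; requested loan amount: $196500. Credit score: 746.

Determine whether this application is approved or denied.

Employment 18 ≥ 12 months
Total monthly debts = (960 + 325 + 1,415 + 60) = 2,760. DTI: 2,760 ÷ 6,800 = 40.6%, within the 43% cap
Loan-to-value = 196,500/213,000 = 92.3% — pass (95% max)
Credit score 746 ≥ 580 (meets)
All criteria satisfied.

Approved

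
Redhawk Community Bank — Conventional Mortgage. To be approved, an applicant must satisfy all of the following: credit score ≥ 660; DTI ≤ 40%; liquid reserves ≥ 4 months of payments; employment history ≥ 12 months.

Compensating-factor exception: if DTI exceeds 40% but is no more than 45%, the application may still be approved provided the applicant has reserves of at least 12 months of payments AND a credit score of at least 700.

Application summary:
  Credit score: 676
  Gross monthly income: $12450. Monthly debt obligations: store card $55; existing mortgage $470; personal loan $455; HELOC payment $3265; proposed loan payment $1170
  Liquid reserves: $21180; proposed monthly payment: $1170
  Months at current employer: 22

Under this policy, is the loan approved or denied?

Denied

Credit score 676 ≥ 660 (meets base)
Total debts = (55 + 470 + 455 + 3,265 + 1,170) = 5,415. DTI = 5,415/12,450 = 43.5% > 40% — standard DTI limit exceeded.
Reserves = 21,180/1,170 = 18.1 months ≥ 4
Employment 22 ≥ 12 months
DTI 43.5% is within the 40%–45% exception band; checking compensating factors.
Override check — reserves: 18.1 mo (ok); score: 676 (below 700).
Override conditions not both satisfied; exception does not apply.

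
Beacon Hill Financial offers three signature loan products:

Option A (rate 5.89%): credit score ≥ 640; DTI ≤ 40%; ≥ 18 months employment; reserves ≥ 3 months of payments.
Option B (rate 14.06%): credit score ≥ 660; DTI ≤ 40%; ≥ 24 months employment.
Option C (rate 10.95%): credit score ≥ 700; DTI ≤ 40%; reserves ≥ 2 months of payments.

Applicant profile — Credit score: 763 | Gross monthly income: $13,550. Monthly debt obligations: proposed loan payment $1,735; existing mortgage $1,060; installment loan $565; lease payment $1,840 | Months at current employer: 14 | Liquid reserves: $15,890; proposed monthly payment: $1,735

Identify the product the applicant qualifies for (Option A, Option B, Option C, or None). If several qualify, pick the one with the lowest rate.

Option C

Total debts = (1,735 + 1,060 + 565 + 1,840) = 5,200; DTI = 5,200/13,550 = 38.4%.
Reserves = 15,890/1,735 = 9.2 months.
Option A: score 763 ≥ 640; DTI 38.4% ≤ 40%; employment 14 < 18 mo; reserves 9.2 ≥ 3 mo → does not qualify.
Option B: score 763 ≥ 660; DTI 38.4% ≤ 40%; employment 14 < 24 mo → does not qualify.
Option C: score 763 ≥ 700; DTI 38.4% ≤ 40%; reserves 9.2 ≥ 2 mo → qualifies.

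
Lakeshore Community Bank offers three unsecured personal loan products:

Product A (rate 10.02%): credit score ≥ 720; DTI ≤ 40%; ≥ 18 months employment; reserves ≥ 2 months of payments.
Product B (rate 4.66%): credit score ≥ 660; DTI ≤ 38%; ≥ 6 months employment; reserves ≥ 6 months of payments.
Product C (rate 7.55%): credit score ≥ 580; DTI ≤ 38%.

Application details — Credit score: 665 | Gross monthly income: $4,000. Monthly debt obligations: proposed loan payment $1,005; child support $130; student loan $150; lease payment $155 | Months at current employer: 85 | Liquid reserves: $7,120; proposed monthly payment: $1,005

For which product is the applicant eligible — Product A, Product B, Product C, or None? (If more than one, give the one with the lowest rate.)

Total debts = (1,005 + 130 + 150 + 155) = 1,440; DTI = 1,440/4,000 = 36%.
Reserves = 7,120/1,005 = 7.1 months.
Product A: score 665 < 720; DTI 36% ≤ 40%; employment 85 ≥ 18 mo; reserves 7.1 ≥ 2 mo → does not qualify.
Product B: score 665 ≥ 660; DTI 36% ≤ 38%; employment 85 ≥ 6 mo; reserves 7.1 ≥ 6 mo → qualifies.
Product C: score 665 ≥ 580; DTI 36% ≤ 38% → qualifies.
Qualifying: Product B, Product C. Lowest rate is 4.66% → Product B.

Product B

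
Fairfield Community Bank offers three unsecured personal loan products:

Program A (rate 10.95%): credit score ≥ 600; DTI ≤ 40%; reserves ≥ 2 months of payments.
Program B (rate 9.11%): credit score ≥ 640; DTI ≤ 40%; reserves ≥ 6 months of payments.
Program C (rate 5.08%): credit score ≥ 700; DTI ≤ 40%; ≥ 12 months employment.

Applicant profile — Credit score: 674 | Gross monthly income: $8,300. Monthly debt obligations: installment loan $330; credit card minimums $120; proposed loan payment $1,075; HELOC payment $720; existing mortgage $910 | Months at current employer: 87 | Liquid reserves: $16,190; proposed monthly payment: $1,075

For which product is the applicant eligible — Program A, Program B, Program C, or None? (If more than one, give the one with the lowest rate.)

Total debts = (330 + 120 + 1,075 + 720 + 910) = 3,155; DTI = 3,155/8,300 = 38%.
Reserves = 16,190/1,075 = 15.1 months.
Program A: score 674 ≥ 600; DTI 38% ≤ 40%; reserves 15.1 ≥ 2 mo → qualifies.
Program B: score 674 ≥ 640; DTI 38% ≤ 40%; reserves 15.1 ≥ 6 mo → qualifies.
Program C: score 674 < 700; DTI 38% ≤ 40%; employment 87 ≥ 12 mo → does not qualify.
Qualifying: Program A, Program B. Lowest rate is 9.11% → Program B.

Program B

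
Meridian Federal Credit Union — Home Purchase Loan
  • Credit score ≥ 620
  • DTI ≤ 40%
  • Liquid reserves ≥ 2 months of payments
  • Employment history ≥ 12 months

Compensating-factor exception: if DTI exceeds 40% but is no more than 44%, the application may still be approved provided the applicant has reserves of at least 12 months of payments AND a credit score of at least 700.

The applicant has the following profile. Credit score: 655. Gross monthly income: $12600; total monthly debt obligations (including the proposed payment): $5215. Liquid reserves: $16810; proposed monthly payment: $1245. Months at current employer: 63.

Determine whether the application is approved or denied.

Credit score 655 ≥ 620 (meets base)
DTI: 5,215 ÷ 12,600 = 41.4%, over the 40% base limit.
Liquid reserves cover 16,810/1,245 = 13.5 months — ≥ 2 required
Employment 63 ≥ 12 months
41.4% falls in the override range (40%–44%), so the compensating-factor test applies.
Override check — reserves: 13.5 mo (ok); score: 655 (below 700).
Compensating-factor requirement not fully met.

Denied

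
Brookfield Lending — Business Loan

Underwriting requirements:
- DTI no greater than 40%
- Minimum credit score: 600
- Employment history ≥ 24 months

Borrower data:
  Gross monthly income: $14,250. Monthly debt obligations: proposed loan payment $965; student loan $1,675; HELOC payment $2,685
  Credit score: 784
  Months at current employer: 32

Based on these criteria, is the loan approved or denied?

Approved

Total monthly debts = (965 + 1,675 + 2,685) = 5,325. DTI = 5,325/14,250 = 37.4% ≤ 40%
Credit score 784 ≥ 600 (meets)
Employment 32 ≥ 24 months
All criteria satisfied.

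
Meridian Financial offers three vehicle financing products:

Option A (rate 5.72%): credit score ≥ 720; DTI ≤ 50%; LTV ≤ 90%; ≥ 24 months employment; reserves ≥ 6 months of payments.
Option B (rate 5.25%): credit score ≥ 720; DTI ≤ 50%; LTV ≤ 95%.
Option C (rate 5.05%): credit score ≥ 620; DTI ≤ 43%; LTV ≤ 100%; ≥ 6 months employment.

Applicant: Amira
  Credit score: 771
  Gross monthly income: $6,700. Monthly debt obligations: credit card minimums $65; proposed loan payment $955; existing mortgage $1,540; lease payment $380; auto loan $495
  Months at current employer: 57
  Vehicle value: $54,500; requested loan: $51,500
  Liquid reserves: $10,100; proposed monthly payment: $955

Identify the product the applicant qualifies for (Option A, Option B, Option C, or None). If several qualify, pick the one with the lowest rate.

Total debts = (65 + 955 + 1,540 + 380 + 495) = 3,435; DTI = 3,435/6,700 = 51.3%.
LTV = 51,500/54,500 = 94.5%.
Reserves = 10,100/955 = 10.6 months.
Option A: score 771 ≥ 720; DTI 51.3% > 50%; LTV 94.5% > 90%; employment 57 ≥ 24 mo; reserves 10.6 ≥ 6 mo → does not qualify.
Option B: score 771 ≥ 720; DTI 51.3% > 50%; LTV 94.5% ≤ 95% → does not qualify.
Option C: score 771 ≥ 620; DTI 51.3% > 43%; LTV 94.5% ≤ 100%; employment 57 ≥ 6 mo → does not qualify.

None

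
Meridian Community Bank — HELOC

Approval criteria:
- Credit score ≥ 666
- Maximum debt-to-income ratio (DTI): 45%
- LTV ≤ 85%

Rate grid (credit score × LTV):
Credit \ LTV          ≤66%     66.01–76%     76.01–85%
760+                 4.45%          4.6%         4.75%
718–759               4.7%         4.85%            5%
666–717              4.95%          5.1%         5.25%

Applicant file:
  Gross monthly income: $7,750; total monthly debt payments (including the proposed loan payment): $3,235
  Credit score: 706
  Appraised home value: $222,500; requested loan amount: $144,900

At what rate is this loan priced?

4.95%

Credit score 706 ≥ 666; DTI: 3,235 ÷ 7,750 = 41.7%, within the 45% cap
Loan-to-value = 144,900/222,500 = 65.1% — pass (85% max)
Row: 706 falls in 666–717. Column: 65.1% falls in ≤66%. Rate = 4.95%.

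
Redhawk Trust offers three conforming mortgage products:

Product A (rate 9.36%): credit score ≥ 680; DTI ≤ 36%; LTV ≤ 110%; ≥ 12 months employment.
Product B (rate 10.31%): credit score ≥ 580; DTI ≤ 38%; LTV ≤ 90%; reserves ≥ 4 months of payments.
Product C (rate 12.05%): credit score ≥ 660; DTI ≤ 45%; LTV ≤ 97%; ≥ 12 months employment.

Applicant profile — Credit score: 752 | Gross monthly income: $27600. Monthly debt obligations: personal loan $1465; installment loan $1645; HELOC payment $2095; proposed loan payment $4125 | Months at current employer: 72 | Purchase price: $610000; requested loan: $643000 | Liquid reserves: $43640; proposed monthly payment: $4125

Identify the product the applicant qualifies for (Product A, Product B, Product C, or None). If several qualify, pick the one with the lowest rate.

Total debts = (1,465 + 1,645 + 2,095 + 4,125) = 9,330; DTI = 9,330/27,600 = 33.8%.
LTV = 643,000/610,000 = 105.4%.
Reserves = 43,640/4,125 = 10.6 months.
Product A: score 752 ≥ 680; DTI 33.8% ≤ 36%; LTV 105.4% ≤ 110%; employment 72 ≥ 12 mo → qualifies.
Product B: score 752 ≥ 580; DTI 33.8% ≤ 38%; LTV 105.4% > 90%; reserves 10.6 ≥ 4 mo → does not qualify.
Product C: score 752 ≥ 660; DTI 33.8% ≤ 45%; LTV 105.4% > 97%; employment 72 ≥ 12 mo → does not qualify.

Product A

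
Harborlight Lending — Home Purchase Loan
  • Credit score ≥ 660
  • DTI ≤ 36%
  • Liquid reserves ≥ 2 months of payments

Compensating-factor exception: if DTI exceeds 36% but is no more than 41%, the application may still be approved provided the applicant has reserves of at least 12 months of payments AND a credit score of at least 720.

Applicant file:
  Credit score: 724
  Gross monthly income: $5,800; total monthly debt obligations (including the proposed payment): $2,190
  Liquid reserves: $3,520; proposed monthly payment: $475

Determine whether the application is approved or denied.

Denied

Credit score 724 ≥ 660 (meets base)
DTI = 2,190/5,800 = 37.8% > 36% — standard DTI limit exceeded.
Reserves = 3,520/475 = 7.4 months ≥ 2
DTI 37.8% is within the 36%–41% exception band; checking compensating factors.
Override check — reserves: 7.4 mo (short of 12); score: 724 (ok).
Compensating-factor requirement not fully met.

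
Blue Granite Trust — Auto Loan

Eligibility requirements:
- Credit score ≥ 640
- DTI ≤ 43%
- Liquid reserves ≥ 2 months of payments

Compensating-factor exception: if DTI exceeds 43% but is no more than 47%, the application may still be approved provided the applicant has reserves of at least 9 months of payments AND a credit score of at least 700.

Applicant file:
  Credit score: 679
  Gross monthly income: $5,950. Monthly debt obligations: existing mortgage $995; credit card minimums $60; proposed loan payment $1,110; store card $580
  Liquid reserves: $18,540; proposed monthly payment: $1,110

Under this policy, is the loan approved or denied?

Credit score 679 ≥ 640 (meets base)
Total debts = (995 + 60 + 1,110 + 580) = 2,745. DTI: 2,745 ÷ 5,950 = 46.1%, over the 43% base limit.
Reserves: 18,540 ÷ 1,110 = 16.7 months (meets 2-month minimum)
DTI 46.1% is within the 43%–47% exception band; checking compensating factors.
Reserves 16.7 ≥ 9 months; credit score 679 < 700.
Compensating-factor requirement not fully met.

Denied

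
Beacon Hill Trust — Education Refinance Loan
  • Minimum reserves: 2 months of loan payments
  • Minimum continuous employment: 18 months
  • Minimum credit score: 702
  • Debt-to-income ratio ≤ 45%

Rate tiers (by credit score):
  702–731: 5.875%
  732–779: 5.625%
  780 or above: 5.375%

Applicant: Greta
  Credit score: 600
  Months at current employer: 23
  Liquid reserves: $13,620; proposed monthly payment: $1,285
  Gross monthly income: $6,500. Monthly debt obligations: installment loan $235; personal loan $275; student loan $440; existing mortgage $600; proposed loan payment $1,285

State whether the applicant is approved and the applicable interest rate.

Credit score 600 < 702 (below minimum)
Liquid reserves cover 13,620/1,285 = 10.6 months — ≥ 2 required
Employment 23 ≥ 18 months
Total monthly debts = (235 + 275 + 440 + 600 + 1,285) = 2,835. Debt-to-income = 2,835/6,500 = 43.6% — meets 45% limit
Not all requirements met → denied.

Denied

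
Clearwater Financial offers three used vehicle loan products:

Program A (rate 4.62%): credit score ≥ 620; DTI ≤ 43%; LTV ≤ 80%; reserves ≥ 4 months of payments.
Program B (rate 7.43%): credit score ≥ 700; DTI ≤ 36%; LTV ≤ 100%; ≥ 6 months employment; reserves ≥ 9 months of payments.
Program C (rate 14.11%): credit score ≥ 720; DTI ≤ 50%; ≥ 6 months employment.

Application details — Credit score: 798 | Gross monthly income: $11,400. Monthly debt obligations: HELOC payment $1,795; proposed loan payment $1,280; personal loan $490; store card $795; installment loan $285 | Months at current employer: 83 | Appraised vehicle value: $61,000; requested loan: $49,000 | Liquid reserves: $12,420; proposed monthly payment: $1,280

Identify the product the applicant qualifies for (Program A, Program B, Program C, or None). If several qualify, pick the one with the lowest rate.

Program C

Total debts = (1,795 + 1,280 + 490 + 795 + 285) = 4,645; DTI = 4,645/11,400 = 40.7%.
LTV = 49,000/61,000 = 80.3%.
Reserves = 12,420/1,280 = 9.7 months.
Program A: score 798 ≥ 620; DTI 40.7% ≤ 43%; LTV 80.3% > 80%; reserves 9.7 ≥ 4 mo → does not qualify.
Program B: score 798 ≥ 700; DTI 40.7% > 36%; LTV 80.3% ≤ 100%; employment 83 ≥ 6 mo; reserves 9.7 ≥ 9 mo → does not qualify.
Program C: score 798 ≥ 720; DTI 40.7% ≤ 50%; employment 83 ≥ 6 mo → qualifies.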